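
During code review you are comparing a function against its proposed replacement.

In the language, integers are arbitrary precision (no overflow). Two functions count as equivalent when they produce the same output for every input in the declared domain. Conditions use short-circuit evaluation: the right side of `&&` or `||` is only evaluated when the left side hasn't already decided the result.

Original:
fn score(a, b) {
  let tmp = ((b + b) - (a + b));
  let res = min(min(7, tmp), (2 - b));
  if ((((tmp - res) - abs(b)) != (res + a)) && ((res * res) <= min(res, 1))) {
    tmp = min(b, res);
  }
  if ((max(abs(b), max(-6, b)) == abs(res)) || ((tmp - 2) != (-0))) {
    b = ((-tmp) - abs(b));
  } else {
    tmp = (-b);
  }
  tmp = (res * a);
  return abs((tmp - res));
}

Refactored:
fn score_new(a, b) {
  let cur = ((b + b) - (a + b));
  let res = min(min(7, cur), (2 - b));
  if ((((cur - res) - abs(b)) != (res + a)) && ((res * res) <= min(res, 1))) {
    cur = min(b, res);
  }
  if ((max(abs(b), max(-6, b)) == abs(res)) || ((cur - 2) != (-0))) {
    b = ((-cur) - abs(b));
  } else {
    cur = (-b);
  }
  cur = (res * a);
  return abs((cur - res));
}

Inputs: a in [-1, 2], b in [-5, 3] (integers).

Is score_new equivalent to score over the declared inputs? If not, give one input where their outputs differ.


This is a faithful refactor — local variable names differ, but the computed results match everywhere.
Spot check at a=0, b=-2 — score: tmp=-2, then res=-2, then ((((tmp - res) - abs(b)) != (res + a)) && ((res * res) <= min(res, 1))) is false, then ((max(abs(b), max(-6, b)) == abs(res)) || ((tmp - 2) != (-0))) is true, then b=0, then tmp=0, then returns 2. score_new: cur=-2, then res=-2, then ((((cur - res) - abs(b)) != (res + a)) && ((res * res) <= min(res, 1))) is false, then ((max(abs(b), max(-6, b)) == abs(res)) || ((cur - 2) != (-0))) is true, then b=0, then cur=0, then returns 2. Both give 2.
Across all 36 domain points the two functions coincide.
verdict: equivalent


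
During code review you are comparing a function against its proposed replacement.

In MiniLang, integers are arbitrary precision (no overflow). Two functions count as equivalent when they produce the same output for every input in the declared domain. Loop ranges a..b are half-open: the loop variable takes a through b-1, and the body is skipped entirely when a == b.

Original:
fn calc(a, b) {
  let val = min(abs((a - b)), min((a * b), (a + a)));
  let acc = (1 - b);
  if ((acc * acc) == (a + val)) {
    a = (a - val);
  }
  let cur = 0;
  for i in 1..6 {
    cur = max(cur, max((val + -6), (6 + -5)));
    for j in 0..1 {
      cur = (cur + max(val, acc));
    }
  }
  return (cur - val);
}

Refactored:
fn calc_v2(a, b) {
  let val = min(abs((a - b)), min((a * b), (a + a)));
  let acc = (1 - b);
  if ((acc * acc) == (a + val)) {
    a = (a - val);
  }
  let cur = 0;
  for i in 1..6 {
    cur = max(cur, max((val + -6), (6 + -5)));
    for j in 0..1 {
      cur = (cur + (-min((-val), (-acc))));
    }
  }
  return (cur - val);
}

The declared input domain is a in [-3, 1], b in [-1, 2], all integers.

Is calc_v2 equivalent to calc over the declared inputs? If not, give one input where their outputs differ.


Changes here: min/max/abs usage differs; the full 20-point sweep finds no disagreement.
verdict: equivalent


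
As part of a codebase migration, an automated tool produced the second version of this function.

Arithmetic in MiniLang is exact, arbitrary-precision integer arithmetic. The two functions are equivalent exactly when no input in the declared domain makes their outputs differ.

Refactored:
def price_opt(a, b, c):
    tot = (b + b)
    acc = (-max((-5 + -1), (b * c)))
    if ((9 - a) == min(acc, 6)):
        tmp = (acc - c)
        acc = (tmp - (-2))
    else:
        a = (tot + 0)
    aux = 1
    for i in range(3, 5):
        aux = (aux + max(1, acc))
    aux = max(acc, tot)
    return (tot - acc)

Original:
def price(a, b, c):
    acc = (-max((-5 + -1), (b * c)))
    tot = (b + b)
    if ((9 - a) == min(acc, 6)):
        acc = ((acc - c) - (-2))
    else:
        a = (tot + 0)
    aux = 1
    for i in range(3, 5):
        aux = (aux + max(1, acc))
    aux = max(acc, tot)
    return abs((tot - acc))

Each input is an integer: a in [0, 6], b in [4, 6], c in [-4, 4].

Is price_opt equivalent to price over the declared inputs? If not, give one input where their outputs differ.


The rewrite breaks on a=3, b=4, c=-4, where the results are 4 and -4.
price: acc := 6 | tot := 8 | ((9 - a) == min(acc, 6)): true | acc := 12 | aux := 1 | iter i=3: | aux := 13 | iter i=4: | aux := 25 | aux := 12 | result 4
price_opt: tot := 8 | acc := 6 | ((9 - a) == min(acc, 6)): true | tmp := 10 | acc := 12 | aux := 1 | iter i=3: | aux := 13 | iter i=4: | aux := 25 | aux := 12 | result -4
verdict: not equivalent; witness: a=3, b=4, c=-4


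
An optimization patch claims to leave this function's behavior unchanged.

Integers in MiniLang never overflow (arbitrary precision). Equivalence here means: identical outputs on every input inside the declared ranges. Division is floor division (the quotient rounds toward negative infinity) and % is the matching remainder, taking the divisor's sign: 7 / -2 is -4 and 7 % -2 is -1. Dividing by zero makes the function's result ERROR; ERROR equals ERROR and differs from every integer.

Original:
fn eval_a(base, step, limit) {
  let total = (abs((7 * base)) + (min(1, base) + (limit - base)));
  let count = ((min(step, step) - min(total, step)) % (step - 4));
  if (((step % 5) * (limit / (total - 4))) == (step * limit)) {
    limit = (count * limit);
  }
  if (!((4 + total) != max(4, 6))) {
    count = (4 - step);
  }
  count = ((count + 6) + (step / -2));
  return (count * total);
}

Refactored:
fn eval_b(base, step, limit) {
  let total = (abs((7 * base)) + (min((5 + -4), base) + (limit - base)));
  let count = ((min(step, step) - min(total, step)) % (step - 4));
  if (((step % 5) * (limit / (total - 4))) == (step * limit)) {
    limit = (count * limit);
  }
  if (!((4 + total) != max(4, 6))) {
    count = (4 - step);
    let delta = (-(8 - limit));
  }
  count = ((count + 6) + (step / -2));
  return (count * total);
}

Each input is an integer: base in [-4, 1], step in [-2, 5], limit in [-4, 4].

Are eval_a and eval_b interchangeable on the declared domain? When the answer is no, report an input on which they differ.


This is a faithful refactor — statement counts differ; constant usage differs; arithmetic usage differs; local variable names differ, but the computed results match everywhere.
As a probe, take base=-4, step=3, limit=2: eval_a runs total=30, then count=0, then (((step % 5) * (limit / (total - 4))) == (step * limit)) is false, then (!((4 + total) != max(4, 6))) is false, then count=4, then returns 120; eval_b runs total=30, then count=0, then (((step % 5) * (limit / (total - 4))) == (step * limit)) is false, then (!((4 + total) != max(4, 6))) is false, then count=4, then returns 120; both end at 120.
Sweeping the whole domain (432 inputs) finds no disagreement.
verdict: equivalent


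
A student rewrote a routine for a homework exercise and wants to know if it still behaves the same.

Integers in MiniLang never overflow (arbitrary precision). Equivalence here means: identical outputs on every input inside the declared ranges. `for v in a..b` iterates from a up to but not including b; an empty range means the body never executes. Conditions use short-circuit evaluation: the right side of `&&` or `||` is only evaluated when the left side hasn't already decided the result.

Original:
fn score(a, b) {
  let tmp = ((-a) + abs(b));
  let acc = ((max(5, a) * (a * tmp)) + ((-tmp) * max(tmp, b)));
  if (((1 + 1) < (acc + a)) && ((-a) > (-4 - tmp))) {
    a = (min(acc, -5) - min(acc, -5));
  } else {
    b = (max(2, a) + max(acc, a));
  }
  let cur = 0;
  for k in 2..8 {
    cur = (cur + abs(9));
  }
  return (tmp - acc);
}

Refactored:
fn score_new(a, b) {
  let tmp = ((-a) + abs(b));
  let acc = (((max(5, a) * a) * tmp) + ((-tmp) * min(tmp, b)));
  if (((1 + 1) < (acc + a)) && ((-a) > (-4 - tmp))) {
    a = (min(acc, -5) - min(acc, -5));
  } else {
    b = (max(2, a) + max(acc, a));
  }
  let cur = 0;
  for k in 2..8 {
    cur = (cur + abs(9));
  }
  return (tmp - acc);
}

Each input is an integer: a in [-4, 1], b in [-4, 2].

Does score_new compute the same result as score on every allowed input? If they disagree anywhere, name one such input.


Not equivalent: a=-4, b=-4 separates them (232 vs 136).
score: tmp becomes 8; next acc becomes -224; next (((1 + 1) < (acc + a)) && ((-a) > (-4 - tmp))) evaluates to false; next b becomes -2; next cur becomes 0; next at k=2:; next cur becomes 9; next at k=3:; next cur becomes 18; next at k=4:; next cur becomes 27; next at k=5:; next cur becomes 36; next at k=6:; next cur becomes 45; next at k=7:; next cur becomes 54; next final value 232
score_new: tmp becomes 8; next acc becomes -128; next (((1 + 1) < (acc + a)) && ((-a) > (-4 - tmp))) evaluates to false; next b becomes -2; next cur becomes 0; next at k=2:; next cur becomes 9; next at k=3:; next cur becomes 18; next at k=4:; next cur becomes 27; next at k=5:; next cur becomes 36; next at k=6:; next cur becomes 45; next at k=7:; next cur becomes 54; next final value 136
verdict: not equivalent; witness: a=-4, b=-4


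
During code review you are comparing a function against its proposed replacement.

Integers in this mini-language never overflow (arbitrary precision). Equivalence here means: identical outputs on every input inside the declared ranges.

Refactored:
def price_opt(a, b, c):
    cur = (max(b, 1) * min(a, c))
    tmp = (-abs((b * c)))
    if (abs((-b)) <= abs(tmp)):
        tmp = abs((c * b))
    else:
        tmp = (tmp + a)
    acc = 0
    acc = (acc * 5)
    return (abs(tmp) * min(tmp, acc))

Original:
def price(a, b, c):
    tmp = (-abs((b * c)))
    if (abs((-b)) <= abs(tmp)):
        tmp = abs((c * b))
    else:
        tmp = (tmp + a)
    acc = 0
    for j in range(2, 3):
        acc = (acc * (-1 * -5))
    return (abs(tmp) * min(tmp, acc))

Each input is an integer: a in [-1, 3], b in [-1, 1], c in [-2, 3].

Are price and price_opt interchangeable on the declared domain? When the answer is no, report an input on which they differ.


Reading the diff, among the changes: constant usage differs, and local variable names differ, and min/max/abs usage differs, and loop structure differs.
One worked example (a=-1, b=0, c=2) — price: tmp := 0 | (abs((-b)) <= abs(tmp)): true | tmp := 0 | acc := 0 | iter j=2: | acc := 0 | result 0; price_opt: cur := -1 | tmp := 0 | (abs((-b)) <= abs(tmp)): true | tmp := 0 | acc := 0 | acc := 0 | result 0; agreement on 0.
Across all 90 domain points the two functions coincide.
verdict: equivalent


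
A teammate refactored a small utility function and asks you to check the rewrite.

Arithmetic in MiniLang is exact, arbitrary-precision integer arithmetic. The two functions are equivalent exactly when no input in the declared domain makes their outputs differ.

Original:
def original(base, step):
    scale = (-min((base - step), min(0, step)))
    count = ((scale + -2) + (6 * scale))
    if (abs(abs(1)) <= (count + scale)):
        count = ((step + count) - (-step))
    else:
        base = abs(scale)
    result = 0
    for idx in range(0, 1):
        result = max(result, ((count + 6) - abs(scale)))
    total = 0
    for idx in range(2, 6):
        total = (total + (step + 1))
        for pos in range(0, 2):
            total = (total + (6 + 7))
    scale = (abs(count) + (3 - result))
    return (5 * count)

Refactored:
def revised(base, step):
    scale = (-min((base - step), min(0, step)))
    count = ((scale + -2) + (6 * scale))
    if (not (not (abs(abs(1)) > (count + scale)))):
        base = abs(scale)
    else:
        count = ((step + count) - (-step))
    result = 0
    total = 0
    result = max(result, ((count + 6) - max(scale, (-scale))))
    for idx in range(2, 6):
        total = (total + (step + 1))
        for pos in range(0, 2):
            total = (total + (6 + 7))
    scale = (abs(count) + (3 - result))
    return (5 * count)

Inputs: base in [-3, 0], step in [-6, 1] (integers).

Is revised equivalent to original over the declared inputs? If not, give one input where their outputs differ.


Changes here: statement counts differ, and min/max/abs usage differs, and boolean connective usage differs, and loop structure differs, and comparison usage differs; the full 32-point sweep finds no disagreement.
verdict: equivalent


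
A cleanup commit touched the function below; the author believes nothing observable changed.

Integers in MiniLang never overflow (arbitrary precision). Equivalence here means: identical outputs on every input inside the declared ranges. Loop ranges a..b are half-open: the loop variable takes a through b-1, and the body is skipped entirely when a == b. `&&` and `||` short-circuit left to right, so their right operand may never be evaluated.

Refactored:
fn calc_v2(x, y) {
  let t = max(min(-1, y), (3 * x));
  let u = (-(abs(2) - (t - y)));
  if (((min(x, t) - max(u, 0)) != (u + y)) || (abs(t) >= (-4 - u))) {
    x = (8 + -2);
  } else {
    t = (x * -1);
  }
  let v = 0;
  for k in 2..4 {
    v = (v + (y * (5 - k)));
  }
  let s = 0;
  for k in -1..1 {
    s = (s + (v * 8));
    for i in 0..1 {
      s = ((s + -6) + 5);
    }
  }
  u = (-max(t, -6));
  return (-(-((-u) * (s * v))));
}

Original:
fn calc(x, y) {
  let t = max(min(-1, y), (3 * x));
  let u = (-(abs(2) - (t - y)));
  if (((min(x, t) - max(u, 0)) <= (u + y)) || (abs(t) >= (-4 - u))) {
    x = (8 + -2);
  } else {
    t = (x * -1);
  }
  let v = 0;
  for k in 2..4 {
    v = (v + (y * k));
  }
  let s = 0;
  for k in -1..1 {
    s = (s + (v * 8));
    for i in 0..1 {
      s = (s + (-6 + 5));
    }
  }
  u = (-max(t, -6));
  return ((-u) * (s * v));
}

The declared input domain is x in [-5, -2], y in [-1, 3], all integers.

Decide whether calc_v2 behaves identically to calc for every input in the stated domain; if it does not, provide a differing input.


Not equivalent: x=-3, y=3 separates them (-3570 vs 10710).
calc: t becomes -1; next u becomes -6; next (((min(x, t) - max(u, 0)) <= (u + y)) || (abs(t) >= (-4 - u))) evaluates to true; next x becomes 6; next v becomes 0; next at k=2:; next v becomes 6; next at k=3:; next v becomes 15; next s becomes 0; next at k=-1:; next s becomes 120; next at i=0:; next s becomes 119; next at k=0:; next s becomes 239; next at i=0:; next s becomes 238; next u becomes 1; next final value -3570
calc_v2: t becomes -1; next u becomes -6; next (((min(x, t) - max(u, 0)) != (u + y)) || (abs(t) >= (-4 - u))) evaluates to false; next t becomes 3; next v becomes 0; next at k=2:; next v becomes 9; next at k=3:; next v becomes 15; next s becomes 0; next at k=-1:; next s becomes 120; next at i=0:; next s becomes 119; next at k=0:; next s becomes 239; next at i=0:; next s becomes 238; next u becomes -3; next final value 10710
verdict: not equivalent; witness: x=-3, y=3


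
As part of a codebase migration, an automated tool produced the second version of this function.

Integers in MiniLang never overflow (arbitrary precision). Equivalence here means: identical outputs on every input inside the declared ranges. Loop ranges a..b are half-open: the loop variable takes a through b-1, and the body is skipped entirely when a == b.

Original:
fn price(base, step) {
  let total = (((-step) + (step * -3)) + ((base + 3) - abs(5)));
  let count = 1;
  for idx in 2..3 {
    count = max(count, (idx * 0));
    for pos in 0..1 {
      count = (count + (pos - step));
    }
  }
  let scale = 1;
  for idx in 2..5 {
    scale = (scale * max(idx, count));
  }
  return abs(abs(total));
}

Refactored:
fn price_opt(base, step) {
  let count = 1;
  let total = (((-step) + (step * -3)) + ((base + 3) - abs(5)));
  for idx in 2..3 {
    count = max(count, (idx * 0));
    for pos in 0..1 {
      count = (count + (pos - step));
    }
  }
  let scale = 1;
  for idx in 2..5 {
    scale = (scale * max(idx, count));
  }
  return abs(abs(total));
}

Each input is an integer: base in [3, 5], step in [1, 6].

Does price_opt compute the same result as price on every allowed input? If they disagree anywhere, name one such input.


Comparing the listings, the differences include: same computation, different form.
Spot check at base=5, step=6 — price: total becomes -21; next count becomes 1; next at idx=2:; next count becomes 1; next at pos=0:; next count becomes -5; next scale becomes 1; next at idx=2:; next scale becomes 2; next at idx=3:; next scale becomes 6; next at idx=4:; next scale becomes 24; next final value 21. price_opt: count becomes 1; next total becomes -21; next at idx=2:; next count becomes 1; next at pos=0:; next count becomes -5; next scale becomes 1; next at idx=2:; next scale becomes 2; next at idx=3:; next scale becomes 6; next at idx=4:; next scale becomes 24; next final value 21. Both give 21.
Every one of the 18 inputs gives matching results.
verdict: equivalent


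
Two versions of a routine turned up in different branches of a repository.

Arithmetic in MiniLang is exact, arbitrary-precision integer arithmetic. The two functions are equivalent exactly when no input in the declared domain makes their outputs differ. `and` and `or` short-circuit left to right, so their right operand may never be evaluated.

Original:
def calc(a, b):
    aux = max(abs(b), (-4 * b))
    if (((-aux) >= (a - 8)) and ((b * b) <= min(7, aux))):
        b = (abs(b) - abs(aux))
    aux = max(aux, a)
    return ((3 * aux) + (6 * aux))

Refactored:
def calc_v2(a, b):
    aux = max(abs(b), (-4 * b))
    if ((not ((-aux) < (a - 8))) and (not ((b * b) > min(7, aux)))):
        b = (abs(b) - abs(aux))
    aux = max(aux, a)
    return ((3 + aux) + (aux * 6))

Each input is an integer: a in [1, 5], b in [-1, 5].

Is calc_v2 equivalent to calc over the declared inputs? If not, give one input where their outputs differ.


At a=1, b=-1: calc gives 36, calc_v2 gives 31.
verdict: not equivalent; witness: a=1, b=-1


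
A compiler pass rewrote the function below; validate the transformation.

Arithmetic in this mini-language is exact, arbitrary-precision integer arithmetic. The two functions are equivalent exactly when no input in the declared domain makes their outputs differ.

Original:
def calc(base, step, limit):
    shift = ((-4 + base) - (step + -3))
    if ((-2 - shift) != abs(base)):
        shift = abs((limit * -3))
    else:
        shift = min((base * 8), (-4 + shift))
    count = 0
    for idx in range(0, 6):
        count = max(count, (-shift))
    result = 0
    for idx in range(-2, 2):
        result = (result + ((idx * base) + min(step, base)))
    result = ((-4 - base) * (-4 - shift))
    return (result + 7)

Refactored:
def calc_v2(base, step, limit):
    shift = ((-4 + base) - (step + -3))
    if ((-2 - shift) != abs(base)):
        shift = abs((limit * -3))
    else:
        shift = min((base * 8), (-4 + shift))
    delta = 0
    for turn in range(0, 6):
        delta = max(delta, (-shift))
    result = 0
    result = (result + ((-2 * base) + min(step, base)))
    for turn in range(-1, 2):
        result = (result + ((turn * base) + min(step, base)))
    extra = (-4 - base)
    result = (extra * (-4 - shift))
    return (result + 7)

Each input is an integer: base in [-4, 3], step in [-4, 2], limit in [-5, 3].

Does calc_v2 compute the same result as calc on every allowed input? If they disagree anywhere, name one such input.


Although min/max/abs usage differs; and arithmetic usage differs; and local variable names differ; and statement counts differ; and constant usage differs; and loop structure differs, 504/504 inputs agree.
verdict: equivalent


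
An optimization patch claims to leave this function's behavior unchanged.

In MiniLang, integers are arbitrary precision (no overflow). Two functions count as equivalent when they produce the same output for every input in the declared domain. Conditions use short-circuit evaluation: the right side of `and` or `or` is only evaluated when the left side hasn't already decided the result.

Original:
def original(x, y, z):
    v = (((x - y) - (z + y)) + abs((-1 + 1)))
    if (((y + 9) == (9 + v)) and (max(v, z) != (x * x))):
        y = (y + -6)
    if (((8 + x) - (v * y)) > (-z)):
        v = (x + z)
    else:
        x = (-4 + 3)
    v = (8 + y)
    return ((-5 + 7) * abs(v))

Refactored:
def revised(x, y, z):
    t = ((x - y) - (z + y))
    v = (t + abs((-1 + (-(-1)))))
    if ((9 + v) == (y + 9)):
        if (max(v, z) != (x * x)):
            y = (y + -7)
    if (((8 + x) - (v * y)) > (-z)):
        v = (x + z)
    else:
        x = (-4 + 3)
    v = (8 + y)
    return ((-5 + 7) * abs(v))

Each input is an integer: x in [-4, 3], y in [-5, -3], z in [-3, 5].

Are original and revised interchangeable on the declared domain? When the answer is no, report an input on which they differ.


x=-4, y=-3, z=5 yields 2 from original but 4 from revised.
verdict: not equivalent; witness: x=-4, y=-3, z=5


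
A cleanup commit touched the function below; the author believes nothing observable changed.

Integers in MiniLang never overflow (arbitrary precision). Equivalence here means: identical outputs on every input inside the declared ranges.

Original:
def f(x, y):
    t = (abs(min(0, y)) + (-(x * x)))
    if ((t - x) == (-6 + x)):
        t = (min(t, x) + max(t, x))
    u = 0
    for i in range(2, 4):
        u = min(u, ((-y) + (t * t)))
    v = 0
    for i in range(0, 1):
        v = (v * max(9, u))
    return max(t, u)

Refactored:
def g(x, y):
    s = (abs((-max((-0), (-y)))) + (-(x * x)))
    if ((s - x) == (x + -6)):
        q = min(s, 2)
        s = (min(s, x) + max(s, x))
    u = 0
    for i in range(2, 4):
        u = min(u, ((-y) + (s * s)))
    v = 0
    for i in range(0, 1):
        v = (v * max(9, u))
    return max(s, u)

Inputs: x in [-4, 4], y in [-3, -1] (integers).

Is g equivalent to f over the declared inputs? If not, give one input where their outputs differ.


This is a faithful refactor — local variable names differ, and constant usage differs, and min/max/abs usage differs, and statement counts differ, but the computed results match everywhere.
Spot check at x=3, y=-3 — f: t := -6 | ((t - x) == (-6 + x)): false | u := 0 | iter i=2: | u := 0 | iter i=3: | u := 0 | v := 0 | iter i=0: | v := 0 | result 0. g: s := -6 | ((s - x) == (x + -6)): false | u := 0 | iter i=2: | u := 0 | iter i=3: | u := 0 | v := 0 | iter i=0: | v := 0 | result 0. Both give 0.
Sweeping the whole domain (27 inputs) finds no disagreement.
verdict: equivalent


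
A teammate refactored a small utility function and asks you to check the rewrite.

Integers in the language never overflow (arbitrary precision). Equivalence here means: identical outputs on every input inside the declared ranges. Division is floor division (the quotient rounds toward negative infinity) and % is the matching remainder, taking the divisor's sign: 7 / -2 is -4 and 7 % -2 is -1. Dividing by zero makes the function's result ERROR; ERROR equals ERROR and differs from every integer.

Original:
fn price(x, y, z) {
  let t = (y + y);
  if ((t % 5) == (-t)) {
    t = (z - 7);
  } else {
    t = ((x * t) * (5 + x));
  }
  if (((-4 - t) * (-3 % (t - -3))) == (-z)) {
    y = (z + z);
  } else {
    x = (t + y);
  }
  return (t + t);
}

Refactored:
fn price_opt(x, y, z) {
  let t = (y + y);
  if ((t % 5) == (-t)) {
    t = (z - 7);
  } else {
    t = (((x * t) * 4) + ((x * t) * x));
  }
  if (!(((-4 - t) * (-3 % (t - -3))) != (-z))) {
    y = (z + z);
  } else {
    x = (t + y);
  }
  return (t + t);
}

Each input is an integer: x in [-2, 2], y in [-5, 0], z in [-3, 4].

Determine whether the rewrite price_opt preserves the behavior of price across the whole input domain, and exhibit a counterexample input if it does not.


Evaluate both at x=-2, y=-5, z=-3.
price: t = -10; ((t % 5) == (-t)) -> false; t = 60; (((-4 - t) * (-3 % (t - -3))) == (-z)) -> false; x = 55; return 120
price_opt: t = -10; ((t % 5) == (-t)) -> false; t = 40; (!(((-4 - t) * (-3 % (t - -3))) != (-z))) -> false; x = 35; return 80
120 vs 80 — the two versions disagree here.
verdict: not equivalent; witness: x=-2, y=-5, z=-3


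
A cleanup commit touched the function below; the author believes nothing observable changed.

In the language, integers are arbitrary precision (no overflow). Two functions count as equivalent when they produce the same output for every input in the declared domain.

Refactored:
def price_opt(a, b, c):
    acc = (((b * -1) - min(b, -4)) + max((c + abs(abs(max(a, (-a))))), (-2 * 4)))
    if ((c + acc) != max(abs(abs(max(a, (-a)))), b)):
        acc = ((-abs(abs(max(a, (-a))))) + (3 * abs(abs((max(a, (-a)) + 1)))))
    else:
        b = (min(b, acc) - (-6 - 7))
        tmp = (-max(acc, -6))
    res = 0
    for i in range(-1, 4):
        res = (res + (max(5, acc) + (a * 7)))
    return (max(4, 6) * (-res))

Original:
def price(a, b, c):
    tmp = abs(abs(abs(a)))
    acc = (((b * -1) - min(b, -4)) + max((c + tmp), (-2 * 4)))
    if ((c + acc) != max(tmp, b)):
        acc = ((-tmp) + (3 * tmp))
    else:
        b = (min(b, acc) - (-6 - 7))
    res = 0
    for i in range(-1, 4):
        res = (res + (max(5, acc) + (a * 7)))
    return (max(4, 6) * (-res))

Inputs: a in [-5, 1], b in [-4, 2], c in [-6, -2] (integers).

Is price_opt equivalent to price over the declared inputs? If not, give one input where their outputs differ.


The rewrite breaks on a=-5, b=-4, c=-6, where the results are 750 and 660.
price: tmp becomes 5; next acc becomes 7; next ((c + acc) != max(tmp, b)) evaluates to true; next acc becomes 10; next res becomes 0; next at i=-1:; next res becomes -25; next at i=0:; next res becomes -50; next at i=1:; next res becomes -75; next at i=2:; next res becomes -100; next at i=3:; next res becomes -125; next final value 750
price_opt: acc becomes 7; next ((c + acc) != max(abs(abs(max(a, (-a)))), b)) evaluates to true; next acc becomes 13; next res becomes 0; next at i=-1:; next res becomes -22; next at i=0:; next res becomes -44; next at i=1:; next res becomes -66; next at i=2:; next res becomes -88; next at i=3:; next res becomes -110; next final value 660
verdict: not equivalent; witness: a=-5, b=-4, c=-6


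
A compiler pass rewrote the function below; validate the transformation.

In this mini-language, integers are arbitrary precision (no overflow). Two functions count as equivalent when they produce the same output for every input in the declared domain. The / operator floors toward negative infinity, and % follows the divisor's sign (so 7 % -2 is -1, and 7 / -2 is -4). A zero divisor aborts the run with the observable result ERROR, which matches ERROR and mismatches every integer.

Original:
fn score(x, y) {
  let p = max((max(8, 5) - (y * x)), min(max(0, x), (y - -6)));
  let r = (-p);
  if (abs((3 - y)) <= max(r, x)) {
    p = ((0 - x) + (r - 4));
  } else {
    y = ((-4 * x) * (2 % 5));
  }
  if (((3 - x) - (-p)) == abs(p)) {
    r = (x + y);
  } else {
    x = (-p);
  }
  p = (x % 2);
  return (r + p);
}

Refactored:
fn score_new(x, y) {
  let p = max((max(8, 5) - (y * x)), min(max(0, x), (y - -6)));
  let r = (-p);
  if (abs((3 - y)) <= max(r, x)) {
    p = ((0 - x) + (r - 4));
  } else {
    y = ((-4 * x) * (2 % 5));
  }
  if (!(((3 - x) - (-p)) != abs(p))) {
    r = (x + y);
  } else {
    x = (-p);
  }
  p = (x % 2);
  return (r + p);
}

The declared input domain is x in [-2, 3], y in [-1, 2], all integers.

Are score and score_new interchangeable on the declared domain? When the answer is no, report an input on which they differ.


Reading the diff, among the changes: boolean connective usage differs; comparison usage differs.
One worked example (x=-1, y=0) — score: p := 8 | r := -8 | (abs((3 - y)) <= max(r, x)): false | y := 8 | (((3 - x) - (-p)) == abs(p)): false | x := -8 | p := 0 | result -8; score_new: p := 8 | r := -8 | (abs((3 - y)) <= max(r, x)): false | y := 8 | (!(((3 - x) - (-p)) != abs(p))): false | x := -8 | p := 0 | result -8; agreement on -8.
Every one of the 24 inputs gives matching results.
verdict: equivalent


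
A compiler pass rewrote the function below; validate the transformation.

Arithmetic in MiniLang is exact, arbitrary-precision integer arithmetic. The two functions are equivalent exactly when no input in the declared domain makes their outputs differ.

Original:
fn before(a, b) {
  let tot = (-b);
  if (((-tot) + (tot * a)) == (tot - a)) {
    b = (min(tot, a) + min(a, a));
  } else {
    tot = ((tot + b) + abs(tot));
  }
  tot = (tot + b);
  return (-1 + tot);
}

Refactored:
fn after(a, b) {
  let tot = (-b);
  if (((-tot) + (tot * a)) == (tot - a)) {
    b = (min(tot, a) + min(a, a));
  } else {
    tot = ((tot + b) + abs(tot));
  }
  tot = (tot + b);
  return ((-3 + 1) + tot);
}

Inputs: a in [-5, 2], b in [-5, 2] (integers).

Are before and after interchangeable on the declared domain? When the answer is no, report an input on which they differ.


Run the pair on a=-5, b=-5.
before: tot=5, then (((-tot) + (tot * a)) == (tot - a)) is false, then tot=5, then tot=0, then returns -1
after: tot=5, then (((-tot) + (tot * a)) == (tot - a)) is false, then tot=5, then tot=0, then returns -2
-1 against -2: the behavior changed.
verdict: not equivalent; witness: a=-5, b=-5


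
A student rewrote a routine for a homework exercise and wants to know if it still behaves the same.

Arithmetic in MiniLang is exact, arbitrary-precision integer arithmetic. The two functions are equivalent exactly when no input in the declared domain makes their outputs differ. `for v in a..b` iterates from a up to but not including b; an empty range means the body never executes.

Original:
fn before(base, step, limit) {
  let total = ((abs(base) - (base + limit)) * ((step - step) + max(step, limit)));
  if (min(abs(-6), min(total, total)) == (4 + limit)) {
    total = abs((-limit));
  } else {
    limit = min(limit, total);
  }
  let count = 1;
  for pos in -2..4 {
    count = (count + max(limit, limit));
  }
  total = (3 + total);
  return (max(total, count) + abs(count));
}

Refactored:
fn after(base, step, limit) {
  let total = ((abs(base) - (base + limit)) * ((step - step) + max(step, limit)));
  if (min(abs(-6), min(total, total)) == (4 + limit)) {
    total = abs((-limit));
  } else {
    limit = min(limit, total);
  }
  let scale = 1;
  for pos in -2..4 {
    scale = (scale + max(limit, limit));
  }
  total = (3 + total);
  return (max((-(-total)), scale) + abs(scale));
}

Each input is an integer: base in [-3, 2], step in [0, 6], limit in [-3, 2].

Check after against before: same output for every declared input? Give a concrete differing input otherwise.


Reading the diff, among the changes: local variable names differ.
One worked example (base=-3, step=3, limit=2) — before: total=12, then (min(abs(-6), min(total, total)) == (4 + limit)) is true, then total=2, then count=1, then (pos=-2), then count=3, then (pos=-1), then count=5, then (pos=0), then count=7, then (pos=1), then count=9, then (pos=2), then count=11, then (pos=3), then count=13, then total=5, then returns 26; after: total=12, then (min(abs(-6), min(total, total)) == (4 + limit)) is true, then total=2, then scale=1, then (pos=-2), then scale=3, then (pos=-1), then scale=5, then (pos=0), then scale=7, then (pos=1), then scale=9, then (pos=2), then scale=11, then (pos=3), then scale=13, then total=5, then returns 26; agreement on 26.
Every one of the 252 inputs gives matching results.
verdict: equivalent


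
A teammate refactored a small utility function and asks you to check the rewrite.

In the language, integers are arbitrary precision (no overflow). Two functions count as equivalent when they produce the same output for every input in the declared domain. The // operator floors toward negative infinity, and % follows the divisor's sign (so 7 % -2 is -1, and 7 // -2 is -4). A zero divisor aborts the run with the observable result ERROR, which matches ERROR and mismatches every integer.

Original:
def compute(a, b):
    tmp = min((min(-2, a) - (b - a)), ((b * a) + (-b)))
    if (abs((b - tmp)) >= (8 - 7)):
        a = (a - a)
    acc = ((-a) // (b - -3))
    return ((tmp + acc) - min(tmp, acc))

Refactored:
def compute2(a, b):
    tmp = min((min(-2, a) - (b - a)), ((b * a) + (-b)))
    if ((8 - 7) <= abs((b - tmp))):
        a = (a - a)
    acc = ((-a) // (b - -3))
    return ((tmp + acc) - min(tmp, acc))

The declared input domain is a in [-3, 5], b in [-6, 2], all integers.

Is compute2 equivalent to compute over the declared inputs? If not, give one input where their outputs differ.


Side by side, the visible changes include: comparison usage differs.
One worked example (a=5, b=-6) — compute: tmp = -24; (abs((b - tmp)) >= (8 - 7)) -> true; a = 0; acc = 0; return 0; compute2: tmp = -24; ((8 - 7) <= abs((b - tmp))) -> true; a = 0; acc = 0; return 0; agreement on 0.
Checked all 81 inputs in the declared domain: the outputs agree on every one.
verdict: equivalent


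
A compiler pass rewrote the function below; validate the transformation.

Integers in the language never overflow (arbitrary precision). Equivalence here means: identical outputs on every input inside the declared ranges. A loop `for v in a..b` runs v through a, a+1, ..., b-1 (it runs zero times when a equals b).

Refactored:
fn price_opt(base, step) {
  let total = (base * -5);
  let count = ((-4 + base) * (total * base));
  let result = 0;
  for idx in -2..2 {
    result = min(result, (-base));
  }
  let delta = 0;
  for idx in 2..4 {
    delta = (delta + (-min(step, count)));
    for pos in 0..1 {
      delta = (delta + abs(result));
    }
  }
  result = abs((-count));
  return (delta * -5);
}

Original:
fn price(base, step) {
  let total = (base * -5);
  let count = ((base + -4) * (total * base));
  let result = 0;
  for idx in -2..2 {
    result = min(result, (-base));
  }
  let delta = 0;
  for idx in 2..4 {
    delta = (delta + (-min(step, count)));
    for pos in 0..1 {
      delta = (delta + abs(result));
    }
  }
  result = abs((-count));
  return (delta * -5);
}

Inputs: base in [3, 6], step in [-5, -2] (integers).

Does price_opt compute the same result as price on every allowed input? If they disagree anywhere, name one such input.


Comparing the listings, the differences include: same computation, different form.
Tracing base=3, step=-3: price: total=-15, then count=45, then result=0, then (idx=-2), then result=-3, then (idx=-1), then result=-3, then (idx=0), then result=-3, then (idx=1), then result=-3, then delta=0, then (idx=2), then delta=3, then (pos=0), then delta=6, then (idx=3), then delta=9, then (pos=0), then delta=12, then result=45, then returns -60 | price_opt: total=-15, then count=45, then result=0, then (idx=-2), then result=-3, then (idx=-1), then result=-3, then (idx=0), then result=-3, then (idx=1), then result=-3, then delta=0, then (idx=2), then delta=3, then (pos=0), then delta=6, then (idx=3), then delta=9, then (pos=0), then delta=12, then result=45, then returns -60 — matching result -60.
Checked all 16 inputs in the declared domain: the outputs agree on every one.
verdict: equivalent


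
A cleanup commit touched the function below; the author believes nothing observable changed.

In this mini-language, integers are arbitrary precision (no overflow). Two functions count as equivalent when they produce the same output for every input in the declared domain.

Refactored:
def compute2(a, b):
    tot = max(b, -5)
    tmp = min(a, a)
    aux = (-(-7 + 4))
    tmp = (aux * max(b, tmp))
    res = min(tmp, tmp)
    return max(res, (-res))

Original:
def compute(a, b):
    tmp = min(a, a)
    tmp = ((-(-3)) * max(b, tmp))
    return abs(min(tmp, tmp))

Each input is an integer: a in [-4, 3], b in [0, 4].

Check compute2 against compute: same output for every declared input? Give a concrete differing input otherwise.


Comparing the listings, the differences include: constant usage differs; also arithmetic usage differs; also statement counts differ; also local variable names differ; also min/max/abs usage differs.
Spot check at a=1, b=3 — compute: tmp = 1; tmp = 9; return 9. compute2: tot = 3; tmp = 1; aux = 3; tmp = 9; res = 9; return 9. Both give 9.
Every one of the 40 inputs gives matching results.
verdict: equivalent


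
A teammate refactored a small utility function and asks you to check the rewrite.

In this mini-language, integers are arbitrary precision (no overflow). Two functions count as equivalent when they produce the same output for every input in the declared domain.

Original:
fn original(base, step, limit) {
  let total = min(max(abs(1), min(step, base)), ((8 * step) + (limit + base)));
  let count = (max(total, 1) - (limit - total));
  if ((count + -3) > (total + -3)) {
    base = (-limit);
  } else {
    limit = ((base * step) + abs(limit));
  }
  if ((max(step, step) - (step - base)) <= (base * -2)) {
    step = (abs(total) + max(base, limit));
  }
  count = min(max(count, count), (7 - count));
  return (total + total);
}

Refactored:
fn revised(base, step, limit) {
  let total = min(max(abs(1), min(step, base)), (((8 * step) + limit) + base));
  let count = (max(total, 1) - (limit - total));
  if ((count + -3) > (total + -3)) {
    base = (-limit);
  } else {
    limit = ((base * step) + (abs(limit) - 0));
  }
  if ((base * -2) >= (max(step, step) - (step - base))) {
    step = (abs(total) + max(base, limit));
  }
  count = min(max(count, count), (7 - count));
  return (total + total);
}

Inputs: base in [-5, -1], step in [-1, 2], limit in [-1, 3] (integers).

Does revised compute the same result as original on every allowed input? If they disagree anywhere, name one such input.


Side by side, the visible changes include: constant usage differs; also comparison usage differs; also arithmetic usage differs.
Spot check at base=-2, step=0, limit=-1 — original: total becomes -3; next count becomes -1; next ((count + -3) > (total + -3)) evaluates to true; next base becomes 1; next ((max(step, step) - (step - base)) <= (base * -2)) evaluates to false; next count becomes -1; next final value -6. revised: total becomes -3; next count becomes -1; next ((count + -3) > (total + -3)) evaluates to true; next base becomes 1; next ((base * -2) >= (max(step, step) - (step - base))) evaluates to false; next count becomes -1; next final value -6. Both give -6.
Every one of the 100 inputs gives matching results.
verdict: equivalent


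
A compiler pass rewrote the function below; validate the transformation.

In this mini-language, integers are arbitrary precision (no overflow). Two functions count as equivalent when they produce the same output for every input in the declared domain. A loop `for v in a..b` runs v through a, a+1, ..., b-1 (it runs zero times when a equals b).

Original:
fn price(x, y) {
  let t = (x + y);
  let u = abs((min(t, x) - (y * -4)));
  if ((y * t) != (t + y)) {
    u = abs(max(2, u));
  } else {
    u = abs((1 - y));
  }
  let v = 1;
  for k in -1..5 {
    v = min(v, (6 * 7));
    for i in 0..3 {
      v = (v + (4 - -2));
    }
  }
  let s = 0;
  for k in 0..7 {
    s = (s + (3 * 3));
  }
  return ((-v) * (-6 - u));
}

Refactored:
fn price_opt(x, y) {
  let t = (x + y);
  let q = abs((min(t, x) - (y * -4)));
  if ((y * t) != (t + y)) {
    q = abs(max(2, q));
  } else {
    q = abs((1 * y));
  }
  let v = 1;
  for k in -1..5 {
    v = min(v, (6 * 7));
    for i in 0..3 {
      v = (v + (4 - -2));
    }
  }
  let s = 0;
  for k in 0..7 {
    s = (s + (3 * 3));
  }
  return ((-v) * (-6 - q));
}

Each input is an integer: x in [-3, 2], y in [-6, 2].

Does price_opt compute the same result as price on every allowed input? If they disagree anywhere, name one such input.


Consider the input x=0, y=0.
price: t := 0 | u := 0 | ((y * t) != (t + y)): false | u := 1 | v := 1 | iter k=-1: | v := 1 | iter i=0: | v := 7 | iter i=1: | v := 13 | iter i=2: | v := 19 | iter k=0: | v := 19 | iter i=0: | v := 25 | iter i=1: | v := 31 | iter i=2: | v := 37 | iter k=1: | v := 37 | iter i=0: | v := 43 | iter i=1: | v := 49 | iter i=2: | v := 55 | iter k=2: | v := 42 | iter i=0: | v := 48 | iter i=1: | v := 54 | iter i=2: | v := 60 | iter k=3: | v := 42 | iter i=0: | v := 48 | iter i=1: | v := 54 | iter i=2: | v := 60 | iter k=4: | v := 42 | iter i=0: | v := 48 | iter i=1: | v := 54 | iter i=2: | v := 60 | s := 0 | iter k=0: | s := 9 | iter k=1: | s := 18 | iter k=2: | s := 27 | iter k=3: | s := 36 | iter k=4: | s := 45 | iter k=5: | s := 54 | iter k=6: | s := 63 | result 420
price_opt: t := 0 | q := 0 | ((y * t) != (t + y)): false | q := 0 | v := 1 | iter k=-1: | v := 1 | iter i=0: | v := 7 | iter i=1: | v := 13 | iter i=2: | v := 19 | iter k=0: | v := 19 | iter i=0: | v := 25 | iter i=1: | v := 31 | iter i=2: | v := 37 | iter k=1: | v := 37 | iter i=0: | v := 43 | iter i=1: | v := 49 | iter i=2: | v := 55 | iter k=2: | v := 42 | iter i=0: | v := 48 | iter i=1: | v := 54 | iter i=2: | v := 60 | iter k=3: | v := 42 | iter i=0: | v := 48 | iter i=1: | v := 54 | iter i=2: | v := 60 | iter k=4: | v := 42 | iter i=0: | v := 48 | iter i=1: | v := 54 | iter i=2: | v := 60 | s := 0 | iter k=0: | s := 9 | iter k=1: | s := 18 | iter k=2: | s := 27 | iter k=3: | s := 36 | iter k=4: | s := 45 | iter k=5: | s := 54 | iter k=6: | s := 63 | result 360
420 and 360 differ, so these are not the same function on this domain.
verdict: not equivalent; witness: x=0, y=0
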